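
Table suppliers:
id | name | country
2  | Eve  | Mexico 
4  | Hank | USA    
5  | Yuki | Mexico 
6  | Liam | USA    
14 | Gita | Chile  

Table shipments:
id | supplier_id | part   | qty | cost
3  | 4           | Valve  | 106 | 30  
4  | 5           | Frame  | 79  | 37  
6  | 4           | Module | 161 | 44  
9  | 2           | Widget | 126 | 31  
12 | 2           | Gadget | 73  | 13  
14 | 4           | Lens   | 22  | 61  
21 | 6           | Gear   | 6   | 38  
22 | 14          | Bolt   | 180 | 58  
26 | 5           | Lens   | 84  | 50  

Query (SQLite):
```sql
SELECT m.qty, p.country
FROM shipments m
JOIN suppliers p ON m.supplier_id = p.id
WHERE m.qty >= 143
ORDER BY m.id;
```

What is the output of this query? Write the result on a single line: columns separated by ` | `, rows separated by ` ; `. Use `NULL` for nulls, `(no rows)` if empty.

161 | USA ; 180 | Chile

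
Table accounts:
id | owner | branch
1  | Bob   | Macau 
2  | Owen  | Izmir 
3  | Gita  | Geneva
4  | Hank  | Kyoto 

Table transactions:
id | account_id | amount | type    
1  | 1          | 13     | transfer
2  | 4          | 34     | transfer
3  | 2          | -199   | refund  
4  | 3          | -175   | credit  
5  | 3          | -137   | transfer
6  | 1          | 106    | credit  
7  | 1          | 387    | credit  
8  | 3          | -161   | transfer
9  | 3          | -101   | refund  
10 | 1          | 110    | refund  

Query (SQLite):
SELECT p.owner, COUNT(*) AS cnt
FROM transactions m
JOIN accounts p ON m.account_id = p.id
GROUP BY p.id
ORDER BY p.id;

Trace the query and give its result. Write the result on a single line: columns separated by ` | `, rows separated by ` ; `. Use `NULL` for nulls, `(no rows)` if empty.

Bob | 4 ; Owen | 1 ; Gita | 4 ; Hank | 1

Join each transactions row to its accounts via account_id.
Group joined rows by accounts.id; compute COUNT(*) per group.
  1: ids {1, 6, 7, 10} → COUNT(*)=4
  2: ids {3} → COUNT(*)=1
  3: ids {4, 5, 8, 9} → COUNT(*)=4
  4: ids {2} → COUNT(*)=1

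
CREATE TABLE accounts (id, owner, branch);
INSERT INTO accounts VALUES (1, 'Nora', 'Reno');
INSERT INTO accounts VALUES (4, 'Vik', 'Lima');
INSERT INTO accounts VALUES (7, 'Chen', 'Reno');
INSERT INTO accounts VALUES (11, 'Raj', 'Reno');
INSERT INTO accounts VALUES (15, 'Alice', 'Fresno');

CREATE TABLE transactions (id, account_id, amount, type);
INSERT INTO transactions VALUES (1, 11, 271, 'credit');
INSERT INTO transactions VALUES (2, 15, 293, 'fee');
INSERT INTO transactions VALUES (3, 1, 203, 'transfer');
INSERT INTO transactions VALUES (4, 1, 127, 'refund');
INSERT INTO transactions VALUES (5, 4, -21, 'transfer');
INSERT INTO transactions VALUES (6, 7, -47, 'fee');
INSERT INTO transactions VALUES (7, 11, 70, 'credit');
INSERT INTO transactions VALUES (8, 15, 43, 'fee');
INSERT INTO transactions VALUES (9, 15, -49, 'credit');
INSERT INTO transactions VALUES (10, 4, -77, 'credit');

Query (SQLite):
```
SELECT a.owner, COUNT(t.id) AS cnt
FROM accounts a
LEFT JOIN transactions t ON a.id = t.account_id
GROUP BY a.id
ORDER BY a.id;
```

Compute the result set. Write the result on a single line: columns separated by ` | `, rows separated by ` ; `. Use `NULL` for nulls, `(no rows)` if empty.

LEFT JOIN keeps every accounts row; unmatched ones get NULL for transactions columns.
Group by accounts.id and compute COUNT(t.id). COUNT(col) of an all-NULL group is 0.
  1: ids {3, 4} → COUNT(t.id)=2
  4: ids {5, 10} → COUNT(t.id)=2
  7: ids {6} → COUNT(t.id)=1
  11: ids {1, 7} → COUNT(t.id)=2
  15: ids {2, 8, 9} → COUNT(t.id)=3

Nora | 2 ; Vik | 2 ; Chen | 1 ; Raj | 2 ; Alice | 3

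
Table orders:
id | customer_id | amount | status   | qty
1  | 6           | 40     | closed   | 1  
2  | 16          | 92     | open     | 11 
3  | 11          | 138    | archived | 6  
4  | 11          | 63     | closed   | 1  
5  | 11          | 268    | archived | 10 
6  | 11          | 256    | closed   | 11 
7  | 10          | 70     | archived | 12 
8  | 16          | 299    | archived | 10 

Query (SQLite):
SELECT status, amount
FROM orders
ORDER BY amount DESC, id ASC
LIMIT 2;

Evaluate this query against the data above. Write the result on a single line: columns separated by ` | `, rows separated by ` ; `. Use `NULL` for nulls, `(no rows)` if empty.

archived | 299 ; archived | 268

Sort by amount desc, tiebreak id asc: (299, id=8), (268, id=5), (256, id=6), (138, id=3), (92, id=2) …. Take first 2.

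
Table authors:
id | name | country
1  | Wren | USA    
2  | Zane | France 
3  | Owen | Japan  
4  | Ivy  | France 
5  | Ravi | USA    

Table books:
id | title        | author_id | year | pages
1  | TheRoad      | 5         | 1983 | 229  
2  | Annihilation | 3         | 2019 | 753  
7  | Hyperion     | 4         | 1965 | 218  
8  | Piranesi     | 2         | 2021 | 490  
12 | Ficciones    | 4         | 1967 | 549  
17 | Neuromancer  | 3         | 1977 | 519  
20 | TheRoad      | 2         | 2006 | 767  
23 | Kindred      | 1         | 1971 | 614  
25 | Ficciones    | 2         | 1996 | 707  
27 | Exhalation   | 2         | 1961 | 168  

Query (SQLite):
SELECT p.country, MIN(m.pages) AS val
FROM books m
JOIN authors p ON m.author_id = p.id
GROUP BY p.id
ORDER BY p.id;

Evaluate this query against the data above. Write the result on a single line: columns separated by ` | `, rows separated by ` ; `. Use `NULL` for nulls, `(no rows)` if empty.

Join each books row to its authors via author_id.
Group joined rows by authors.id; compute MIN(m.pages) per group.
  1: ids {23} → MIN(m.pages)=614
  2: ids {8, 20, 25, 27} → MIN(m.pages)=168
  3: ids {2, 17} → MIN(m.pages)=519
  4: ids {7, 12} → MIN(m.pages)=218
  5: ids {1} → MIN(m.pages)=229

USA | 614 ; France | 168 ; Japan | 519 ; France | 218 ; USA | 229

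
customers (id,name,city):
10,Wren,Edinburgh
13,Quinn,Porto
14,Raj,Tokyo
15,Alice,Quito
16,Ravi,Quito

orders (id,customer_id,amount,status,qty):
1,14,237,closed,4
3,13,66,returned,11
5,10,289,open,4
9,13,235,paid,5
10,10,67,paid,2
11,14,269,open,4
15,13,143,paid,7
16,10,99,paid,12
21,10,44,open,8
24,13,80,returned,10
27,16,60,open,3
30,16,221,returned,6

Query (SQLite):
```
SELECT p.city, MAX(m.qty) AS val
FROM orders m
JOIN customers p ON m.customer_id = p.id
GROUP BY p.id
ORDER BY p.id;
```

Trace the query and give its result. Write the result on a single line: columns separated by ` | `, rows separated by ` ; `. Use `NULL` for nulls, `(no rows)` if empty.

Join each orders row to its customers via customer_id.
Group joined rows by customers.id; compute MAX(m.qty) per group.
  10: ids {5, 10, 16, 21} → MAX(m.qty)=12
  13: ids {3, 9, 15, 24} → MAX(m.qty)=11
  14: ids {1, 11} → MAX(m.qty)=4
  16: ids {27, 30} → MAX(m.qty)=6

Edinburgh | 12 ; Porto | 11 ; Tokyo | 4 ; Quito | 6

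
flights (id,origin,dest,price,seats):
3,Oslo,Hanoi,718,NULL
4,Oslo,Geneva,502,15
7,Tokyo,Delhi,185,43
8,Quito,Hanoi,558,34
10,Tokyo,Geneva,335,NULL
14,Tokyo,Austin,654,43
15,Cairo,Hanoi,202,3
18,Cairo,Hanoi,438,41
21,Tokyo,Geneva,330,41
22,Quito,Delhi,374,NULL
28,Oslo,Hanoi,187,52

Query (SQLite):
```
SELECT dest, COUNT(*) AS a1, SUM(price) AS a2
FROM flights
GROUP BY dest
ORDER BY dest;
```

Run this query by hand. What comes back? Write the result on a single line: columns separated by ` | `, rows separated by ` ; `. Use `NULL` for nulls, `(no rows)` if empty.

Group flights by dest.
Per group compute: COUNT(*), SUM(price).
  Austin: ids {14} → COUNT(*)=1, SUM(price)=654
  Delhi: ids {7, 22} → COUNT(*)=2, SUM(price)=559
  Geneva: ids {4, 10, 21} → COUNT(*)=3, SUM(price)=1167
  Hanoi: ids {3, 8, 15, 18, 28} → COUNT(*)=5, SUM(price)=2103

Austin | 1 | 654 ; Delhi | 2 | 559 ; Geneva | 3 | 1167 ; Hanoi | 5 | 2103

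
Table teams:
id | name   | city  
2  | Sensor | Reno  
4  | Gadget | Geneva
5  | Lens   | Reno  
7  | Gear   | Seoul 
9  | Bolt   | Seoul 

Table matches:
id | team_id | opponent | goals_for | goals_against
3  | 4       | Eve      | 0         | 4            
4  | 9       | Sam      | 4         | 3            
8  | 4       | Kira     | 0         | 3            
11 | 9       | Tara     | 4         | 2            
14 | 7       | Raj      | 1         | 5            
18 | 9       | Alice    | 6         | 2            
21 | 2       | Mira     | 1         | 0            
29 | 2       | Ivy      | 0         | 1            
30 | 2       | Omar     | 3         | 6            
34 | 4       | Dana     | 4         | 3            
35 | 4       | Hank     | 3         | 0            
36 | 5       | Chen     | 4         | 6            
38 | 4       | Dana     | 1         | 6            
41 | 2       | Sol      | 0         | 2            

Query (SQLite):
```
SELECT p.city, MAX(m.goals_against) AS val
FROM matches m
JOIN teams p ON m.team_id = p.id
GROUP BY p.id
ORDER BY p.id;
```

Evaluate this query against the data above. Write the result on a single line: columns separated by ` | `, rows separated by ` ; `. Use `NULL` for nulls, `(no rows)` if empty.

Reno | 6 ; Geneva | 6 ; Reno | 6 ; Seoul | 5 ; Seoul | 3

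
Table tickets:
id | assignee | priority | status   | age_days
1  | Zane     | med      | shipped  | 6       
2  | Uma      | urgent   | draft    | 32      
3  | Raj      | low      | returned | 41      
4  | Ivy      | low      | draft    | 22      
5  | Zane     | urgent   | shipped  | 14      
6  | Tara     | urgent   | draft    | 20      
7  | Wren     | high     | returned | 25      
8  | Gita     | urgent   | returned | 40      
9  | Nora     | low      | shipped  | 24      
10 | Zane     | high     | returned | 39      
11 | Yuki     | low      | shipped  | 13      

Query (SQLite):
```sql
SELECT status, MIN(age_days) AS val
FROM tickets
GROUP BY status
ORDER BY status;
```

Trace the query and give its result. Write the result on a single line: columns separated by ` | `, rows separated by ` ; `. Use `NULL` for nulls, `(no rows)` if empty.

draft | 20 ; returned | 25 ; shipped | 6

Partition tickets by status; compute MIN(age_days) within each group.
  draft: ids {2, 4, 6} → MIN(age_days)=20
  returned: ids {3, 7, 8, 10} → MIN(age_days)=25
  shipped: ids {1, 5, 9, 11} → MIN(age_days)=6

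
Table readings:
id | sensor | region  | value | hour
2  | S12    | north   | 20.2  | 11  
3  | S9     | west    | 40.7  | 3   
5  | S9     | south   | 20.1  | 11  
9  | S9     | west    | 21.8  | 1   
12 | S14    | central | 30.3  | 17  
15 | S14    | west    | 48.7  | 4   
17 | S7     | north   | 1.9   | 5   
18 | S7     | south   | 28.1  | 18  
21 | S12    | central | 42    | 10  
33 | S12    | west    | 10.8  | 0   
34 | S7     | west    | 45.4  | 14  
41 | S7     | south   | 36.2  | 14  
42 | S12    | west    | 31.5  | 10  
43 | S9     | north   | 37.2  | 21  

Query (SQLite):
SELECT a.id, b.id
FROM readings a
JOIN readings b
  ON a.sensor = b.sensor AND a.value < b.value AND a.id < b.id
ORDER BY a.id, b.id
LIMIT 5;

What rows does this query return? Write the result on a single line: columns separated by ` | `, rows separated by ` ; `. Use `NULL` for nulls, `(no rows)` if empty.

Pairs (a,b) with same sensor, a.value < b.value, a.id < b.id.
sensor groups: S12:{2,21,33,42} S14:{12,15} S7:{17,18,34,41} S9:{3,5,9,43}
Ordered by (a.id, b.id); first 5.

2 | 21 ; 2 | 42 ; 5 | 9 ; 5 | 43 ; 9 | 43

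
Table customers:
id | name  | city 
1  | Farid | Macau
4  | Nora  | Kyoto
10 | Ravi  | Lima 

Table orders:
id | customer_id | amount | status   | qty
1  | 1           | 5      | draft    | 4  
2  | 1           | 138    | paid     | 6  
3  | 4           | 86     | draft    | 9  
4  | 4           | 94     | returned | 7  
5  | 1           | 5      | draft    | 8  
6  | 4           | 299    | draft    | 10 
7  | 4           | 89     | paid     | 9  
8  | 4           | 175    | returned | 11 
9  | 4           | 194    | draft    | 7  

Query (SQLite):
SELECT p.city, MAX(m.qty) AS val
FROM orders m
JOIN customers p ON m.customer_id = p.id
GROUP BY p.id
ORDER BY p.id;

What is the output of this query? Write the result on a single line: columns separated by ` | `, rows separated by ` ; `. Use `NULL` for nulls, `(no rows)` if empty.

Macau | 8 ; Kyoto | 11

Join each orders row to its customers via customer_id.
Group joined rows by customers.id; compute MAX(m.qty) per group.
  1: ids {1, 2, 5} → MAX(m.qty)=8
  4: ids {3, 4, 6, 7, 8, 9} → MAX(m.qty)=11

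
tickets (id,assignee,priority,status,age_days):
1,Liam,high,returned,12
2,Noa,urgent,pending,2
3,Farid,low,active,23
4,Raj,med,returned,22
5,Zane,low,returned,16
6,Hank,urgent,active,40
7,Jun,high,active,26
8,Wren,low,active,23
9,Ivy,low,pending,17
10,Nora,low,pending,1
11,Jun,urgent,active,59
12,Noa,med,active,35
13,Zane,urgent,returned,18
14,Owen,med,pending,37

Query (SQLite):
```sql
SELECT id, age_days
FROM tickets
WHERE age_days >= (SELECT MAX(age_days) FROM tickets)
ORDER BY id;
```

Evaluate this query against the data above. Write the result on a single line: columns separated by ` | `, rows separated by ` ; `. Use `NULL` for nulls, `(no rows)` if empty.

Scalar subquery: MAX(age_days) over all tickets rows = 59.
Keep rows where age_days >= that value.

11 | 59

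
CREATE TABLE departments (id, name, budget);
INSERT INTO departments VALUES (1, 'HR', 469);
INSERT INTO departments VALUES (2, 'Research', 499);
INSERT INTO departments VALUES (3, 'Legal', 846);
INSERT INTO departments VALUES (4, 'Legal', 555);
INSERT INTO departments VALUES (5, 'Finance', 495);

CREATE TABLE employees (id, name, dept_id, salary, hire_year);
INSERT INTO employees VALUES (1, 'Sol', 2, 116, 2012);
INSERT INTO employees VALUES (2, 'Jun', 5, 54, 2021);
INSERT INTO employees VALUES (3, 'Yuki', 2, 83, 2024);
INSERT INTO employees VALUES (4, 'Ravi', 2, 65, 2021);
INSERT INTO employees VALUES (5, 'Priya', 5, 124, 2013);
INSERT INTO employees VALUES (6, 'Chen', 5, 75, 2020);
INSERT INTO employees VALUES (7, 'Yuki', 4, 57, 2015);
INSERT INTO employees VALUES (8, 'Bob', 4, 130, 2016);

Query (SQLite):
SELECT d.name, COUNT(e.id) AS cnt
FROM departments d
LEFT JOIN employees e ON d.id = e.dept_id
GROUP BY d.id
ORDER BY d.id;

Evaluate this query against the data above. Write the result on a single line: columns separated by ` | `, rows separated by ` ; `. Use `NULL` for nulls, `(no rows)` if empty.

LEFT JOIN keeps every departments row; unmatched ones get NULL for employees columns.
Group by departments.id and compute COUNT(e.id). COUNT(col) of an all-NULL group is 0.
  1: ids {—} → COUNT(e.id)=0
  2: ids {1, 3, 4} → COUNT(e.id)=3
  3: ids {—} → COUNT(e.id)=0
  4: ids {7, 8} → COUNT(e.id)=2
  5: ids {2, 5, 6} → COUNT(e.id)=3

HR | 0 ; Research | 3 ; Legal | 0 ; Legal | 2 ; Finance | 3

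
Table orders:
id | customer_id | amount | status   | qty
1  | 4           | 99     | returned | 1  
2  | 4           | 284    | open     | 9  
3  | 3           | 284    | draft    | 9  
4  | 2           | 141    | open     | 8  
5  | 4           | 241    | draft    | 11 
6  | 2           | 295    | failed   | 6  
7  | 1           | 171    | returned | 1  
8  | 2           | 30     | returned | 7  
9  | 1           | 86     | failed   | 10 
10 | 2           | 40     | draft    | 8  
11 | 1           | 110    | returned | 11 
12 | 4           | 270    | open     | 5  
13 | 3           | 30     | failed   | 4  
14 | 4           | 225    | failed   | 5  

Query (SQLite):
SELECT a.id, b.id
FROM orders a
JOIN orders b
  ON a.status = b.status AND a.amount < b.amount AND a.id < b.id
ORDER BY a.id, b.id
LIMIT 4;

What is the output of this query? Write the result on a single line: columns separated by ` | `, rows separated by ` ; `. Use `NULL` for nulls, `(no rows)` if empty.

1 | 7 ; 1 | 11 ; 4 | 12 ; 8 | 11

Pairs (a,b) with same status, a.amount < b.amount, a.id < b.id.
status groups: draft:{3,5,10} failed:{6,9,13,14} open:{2,4,12} returned:{1,7,8,11}
Ordered by (a.id, b.id); first 4.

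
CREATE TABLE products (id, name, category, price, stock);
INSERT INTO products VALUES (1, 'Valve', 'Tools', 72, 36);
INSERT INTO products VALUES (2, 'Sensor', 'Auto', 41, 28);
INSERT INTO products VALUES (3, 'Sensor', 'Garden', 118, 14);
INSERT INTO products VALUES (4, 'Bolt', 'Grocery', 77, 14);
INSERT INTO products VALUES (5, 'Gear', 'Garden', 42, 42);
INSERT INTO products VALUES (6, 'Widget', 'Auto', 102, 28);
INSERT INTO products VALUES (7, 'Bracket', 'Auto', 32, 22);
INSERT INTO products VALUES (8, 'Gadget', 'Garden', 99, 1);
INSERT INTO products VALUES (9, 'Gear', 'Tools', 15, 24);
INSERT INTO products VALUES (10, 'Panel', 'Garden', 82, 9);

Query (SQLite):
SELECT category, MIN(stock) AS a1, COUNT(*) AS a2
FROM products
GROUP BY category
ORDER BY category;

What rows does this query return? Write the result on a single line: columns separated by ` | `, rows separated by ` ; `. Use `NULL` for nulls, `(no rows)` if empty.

Auto | 22 | 3 ; Garden | 1 | 4 ; Grocery | 14 | 1 ; Tools | 24 | 2

Group products by category.
Per group compute: MIN(stock), COUNT(*).
  Auto: ids {2, 6, 7} → MIN(stock)=22, COUNT(*)=3
  Garden: ids {3, 5, 8, 10} → MIN(stock)=1, COUNT(*)=4
  Grocery: ids {4} → MIN(stock)=14, COUNT(*)=1
  Tools: ids {1, 9} → MIN(stock)=24, COUNT(*)=2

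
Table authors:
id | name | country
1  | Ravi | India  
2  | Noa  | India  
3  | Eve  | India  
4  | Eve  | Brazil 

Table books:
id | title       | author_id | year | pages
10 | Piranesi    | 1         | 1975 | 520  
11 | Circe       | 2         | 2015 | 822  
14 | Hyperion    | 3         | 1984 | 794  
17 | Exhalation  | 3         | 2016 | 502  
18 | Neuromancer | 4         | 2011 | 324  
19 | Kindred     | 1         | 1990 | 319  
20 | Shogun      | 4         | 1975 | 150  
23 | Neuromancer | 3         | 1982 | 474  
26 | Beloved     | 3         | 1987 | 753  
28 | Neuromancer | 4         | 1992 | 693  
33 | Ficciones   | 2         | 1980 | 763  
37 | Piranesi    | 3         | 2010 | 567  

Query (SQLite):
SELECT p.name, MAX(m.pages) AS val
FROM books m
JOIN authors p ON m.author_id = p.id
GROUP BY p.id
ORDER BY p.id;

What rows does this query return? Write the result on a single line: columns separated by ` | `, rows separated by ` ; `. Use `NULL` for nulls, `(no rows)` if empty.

Ravi | 520 ; Noa | 822 ; Eve | 794 ; Eve | 693

Join each books row to its authors via author_id.
Group joined rows by authors.id; compute MAX(m.pages) per group.
  1: ids {10, 19} → MAX(m.pages)=520
  2: ids {11, 33} → MAX(m.pages)=822
  3: ids {14, 17, 23, 26, 37} → MAX(m.pages)=794
  4: ids {18, 20, 28} → MAX(m.pages)=693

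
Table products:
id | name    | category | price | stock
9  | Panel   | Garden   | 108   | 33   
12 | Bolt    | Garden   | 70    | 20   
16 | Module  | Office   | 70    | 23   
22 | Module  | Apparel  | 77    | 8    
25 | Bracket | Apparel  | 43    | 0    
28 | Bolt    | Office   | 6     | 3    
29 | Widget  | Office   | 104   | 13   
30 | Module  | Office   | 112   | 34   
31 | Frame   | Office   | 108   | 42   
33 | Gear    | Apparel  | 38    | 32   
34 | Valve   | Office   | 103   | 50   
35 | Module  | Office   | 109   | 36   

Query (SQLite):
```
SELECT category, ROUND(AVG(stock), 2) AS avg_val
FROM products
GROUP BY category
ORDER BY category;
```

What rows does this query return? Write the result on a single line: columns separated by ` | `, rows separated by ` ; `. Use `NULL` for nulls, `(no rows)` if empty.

Partition products by category; compute ROUND(AVG(stock), 2) within each group.
  Apparel: ids {22, 25, 33} → ROUND(AVG(stock), 2)=13.33
  Garden: ids {9, 12} → ROUND(AVG(stock), 2)=26.5
  Office: ids {16, 28, 29, 30, 31, 34, 35} → ROUND(AVG(stock), 2)=28.71

Apparel | 13.33 ; Garden | 26.5 ; Office | 28.71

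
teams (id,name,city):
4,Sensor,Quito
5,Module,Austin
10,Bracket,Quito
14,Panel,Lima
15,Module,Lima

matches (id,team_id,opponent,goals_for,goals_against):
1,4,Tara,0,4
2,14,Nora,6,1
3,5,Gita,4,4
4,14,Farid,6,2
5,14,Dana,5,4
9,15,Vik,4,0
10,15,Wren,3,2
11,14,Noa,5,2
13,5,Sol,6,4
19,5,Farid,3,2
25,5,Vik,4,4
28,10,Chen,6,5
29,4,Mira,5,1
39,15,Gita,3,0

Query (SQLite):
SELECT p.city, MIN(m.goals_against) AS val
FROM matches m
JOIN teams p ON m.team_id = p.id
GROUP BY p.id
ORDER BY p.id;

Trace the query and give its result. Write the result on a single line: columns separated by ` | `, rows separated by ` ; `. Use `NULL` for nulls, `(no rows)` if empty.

Quito | 1 ; Austin | 2 ; Quito | 5 ; Lima | 1 ; Lima | 0

Join each matches row to its teams via team_id.
Group joined rows by teams.id; compute MIN(m.goals_against) per group.
  4: ids {1, 29} → MIN(m.goals_against)=1
  5: ids {3, 13, 19, 25} → MIN(m.goals_against)=2
  10: ids {28} → MIN(m.goals_against)=5
  14: ids {2, 4, 5, 11} → MIN(m.goals_against)=1
  15: ids {9, 10, 39} → MIN(m.goals_against)=0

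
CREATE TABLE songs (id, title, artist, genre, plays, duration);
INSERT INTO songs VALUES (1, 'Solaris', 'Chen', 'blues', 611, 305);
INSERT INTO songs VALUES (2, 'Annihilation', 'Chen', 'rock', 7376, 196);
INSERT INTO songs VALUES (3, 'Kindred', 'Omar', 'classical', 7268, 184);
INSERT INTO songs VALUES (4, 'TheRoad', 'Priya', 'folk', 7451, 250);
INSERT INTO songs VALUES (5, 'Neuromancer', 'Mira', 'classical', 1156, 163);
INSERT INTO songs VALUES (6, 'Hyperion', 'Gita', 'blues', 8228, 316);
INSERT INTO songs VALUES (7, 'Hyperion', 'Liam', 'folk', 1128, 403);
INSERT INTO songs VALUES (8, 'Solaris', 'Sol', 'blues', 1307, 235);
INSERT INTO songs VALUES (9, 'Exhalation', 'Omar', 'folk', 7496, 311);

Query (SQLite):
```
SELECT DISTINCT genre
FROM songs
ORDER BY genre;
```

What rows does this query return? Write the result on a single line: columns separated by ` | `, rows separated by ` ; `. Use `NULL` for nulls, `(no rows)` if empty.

blues ; classical ; folk ; rock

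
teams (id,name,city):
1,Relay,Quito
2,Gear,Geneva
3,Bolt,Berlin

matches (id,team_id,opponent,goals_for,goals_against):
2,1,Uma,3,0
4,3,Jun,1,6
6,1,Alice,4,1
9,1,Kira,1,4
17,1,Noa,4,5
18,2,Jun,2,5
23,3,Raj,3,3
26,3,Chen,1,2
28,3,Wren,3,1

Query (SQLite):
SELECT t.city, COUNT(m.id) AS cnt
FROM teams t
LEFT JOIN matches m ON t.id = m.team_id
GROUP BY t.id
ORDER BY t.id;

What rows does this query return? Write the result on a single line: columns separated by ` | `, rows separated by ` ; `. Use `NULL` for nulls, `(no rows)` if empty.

Quito | 4 ; Geneva | 1 ; Berlin | 4

LEFT JOIN keeps every teams row; unmatched ones get NULL for matches columns.
Group by teams.id and compute COUNT(m.id). COUNT(col) of an all-NULL group is 0.
  1: ids {2, 6, 9, 17} → COUNT(m.id)=4
  2: ids {18} → COUNT(m.id)=1
  3: ids {4, 23, 26, 28} → COUNT(m.id)=4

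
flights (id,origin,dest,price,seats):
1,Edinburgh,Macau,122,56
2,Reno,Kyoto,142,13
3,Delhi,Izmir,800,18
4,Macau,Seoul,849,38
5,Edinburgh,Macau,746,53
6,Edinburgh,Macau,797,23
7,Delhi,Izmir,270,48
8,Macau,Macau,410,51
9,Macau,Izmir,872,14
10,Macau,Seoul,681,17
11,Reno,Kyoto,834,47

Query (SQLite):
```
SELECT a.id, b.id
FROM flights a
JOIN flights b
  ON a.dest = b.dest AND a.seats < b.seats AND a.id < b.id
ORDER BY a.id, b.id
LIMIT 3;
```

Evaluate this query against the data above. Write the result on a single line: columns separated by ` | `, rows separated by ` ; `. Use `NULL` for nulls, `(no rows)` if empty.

Pairs (a,b) with same dest, a.seats < b.seats, a.id < b.id.
dest groups: Izmir:{3,7,9} Kyoto:{2,11} Macau:{1,5,6,8} Seoul:{4,10}
Ordered by (a.id, b.id); first 3.

2 | 11 ; 3 | 7 ; 6 | 8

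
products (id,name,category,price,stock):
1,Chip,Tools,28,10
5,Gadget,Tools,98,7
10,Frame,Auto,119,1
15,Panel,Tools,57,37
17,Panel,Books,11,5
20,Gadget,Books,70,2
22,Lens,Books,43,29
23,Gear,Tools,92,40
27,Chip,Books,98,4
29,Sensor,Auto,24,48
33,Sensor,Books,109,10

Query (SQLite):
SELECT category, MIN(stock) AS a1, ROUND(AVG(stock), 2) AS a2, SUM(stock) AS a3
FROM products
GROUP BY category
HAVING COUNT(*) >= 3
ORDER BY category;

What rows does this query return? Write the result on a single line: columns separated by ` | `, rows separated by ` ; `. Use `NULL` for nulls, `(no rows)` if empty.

Books | 2 | 10 | 50 ; Tools | 7 | 23.5 | 94

Group products by category.
Per group compute: MIN(stock), ROUND(AVG(stock), 2), SUM(stock).
HAVING: drop groups with fewer than 3 rows.
  Auto: ids {10, 29} → MIN(stock)=1, ROUND(AVG(stock), 2)=24.5, SUM(stock)=49
  Books: ids {17, 20, 22, 27, 33} → MIN(stock)=2, ROUND(AVG(stock), 2)=10, SUM(stock)=50
  Tools: ids {1, 5, 15, 23} → MIN(stock)=7, ROUND(AVG(stock), 2)=23.5, SUM(stock)=94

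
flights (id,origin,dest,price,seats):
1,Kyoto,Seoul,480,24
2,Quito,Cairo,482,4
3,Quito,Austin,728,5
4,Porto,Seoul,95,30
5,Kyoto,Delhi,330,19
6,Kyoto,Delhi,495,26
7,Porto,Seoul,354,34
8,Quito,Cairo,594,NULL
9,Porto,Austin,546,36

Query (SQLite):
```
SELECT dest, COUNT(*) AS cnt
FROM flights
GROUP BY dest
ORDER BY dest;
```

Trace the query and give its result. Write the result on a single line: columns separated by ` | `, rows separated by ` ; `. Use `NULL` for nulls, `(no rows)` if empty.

Austin | 2 ; Cairo | 2 ; Delhi | 2 ; Seoul | 3

Partition flights by dest; compute COUNT(*) within each group.
  Austin: ids {3, 9} → COUNT(*)=2
  Cairo: ids {2, 8} → COUNT(*)=2
  Delhi: ids {5, 6} → COUNT(*)=2
  Seoul: ids {1, 4, 7} → COUNT(*)=3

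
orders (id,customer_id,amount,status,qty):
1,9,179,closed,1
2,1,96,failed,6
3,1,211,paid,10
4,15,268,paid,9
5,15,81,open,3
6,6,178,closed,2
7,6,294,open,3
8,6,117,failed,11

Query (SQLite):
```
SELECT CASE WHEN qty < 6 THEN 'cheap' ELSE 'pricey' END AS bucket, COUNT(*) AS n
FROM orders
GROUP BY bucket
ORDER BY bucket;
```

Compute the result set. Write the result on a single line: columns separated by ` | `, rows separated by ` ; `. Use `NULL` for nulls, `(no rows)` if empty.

Bucket rows by qty < 6 → 'cheap' else 'pricey'; count each bucket.

cheap | 4 ; pricey | 4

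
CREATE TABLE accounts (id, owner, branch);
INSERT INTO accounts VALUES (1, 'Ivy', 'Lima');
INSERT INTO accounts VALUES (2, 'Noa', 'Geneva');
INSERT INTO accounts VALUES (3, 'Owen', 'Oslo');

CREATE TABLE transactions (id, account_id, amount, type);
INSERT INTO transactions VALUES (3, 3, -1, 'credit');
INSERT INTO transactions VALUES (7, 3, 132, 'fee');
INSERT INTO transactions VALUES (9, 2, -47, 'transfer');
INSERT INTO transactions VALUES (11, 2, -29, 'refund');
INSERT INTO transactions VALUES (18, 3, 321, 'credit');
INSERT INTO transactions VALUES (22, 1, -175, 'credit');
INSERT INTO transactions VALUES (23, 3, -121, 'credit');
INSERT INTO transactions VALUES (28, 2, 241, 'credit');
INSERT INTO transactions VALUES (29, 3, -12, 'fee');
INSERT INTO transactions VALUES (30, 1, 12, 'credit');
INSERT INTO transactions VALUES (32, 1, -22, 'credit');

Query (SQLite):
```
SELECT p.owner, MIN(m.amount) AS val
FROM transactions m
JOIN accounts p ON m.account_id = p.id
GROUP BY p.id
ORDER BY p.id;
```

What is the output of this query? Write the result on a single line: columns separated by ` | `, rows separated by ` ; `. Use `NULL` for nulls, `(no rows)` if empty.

Ivy | -175 ; Noa | -47 ; Owen | -121

Join each transactions row to its accounts via account_id.
Group joined rows by accounts.id; compute MIN(m.amount) per group.
  1: ids {22, 30, 32} → MIN(m.amount)=-175
  2: ids {9, 11, 28} → MIN(m.amount)=-47
  3: ids {3, 7, 18, 23, 29} → MIN(m.amount)=-121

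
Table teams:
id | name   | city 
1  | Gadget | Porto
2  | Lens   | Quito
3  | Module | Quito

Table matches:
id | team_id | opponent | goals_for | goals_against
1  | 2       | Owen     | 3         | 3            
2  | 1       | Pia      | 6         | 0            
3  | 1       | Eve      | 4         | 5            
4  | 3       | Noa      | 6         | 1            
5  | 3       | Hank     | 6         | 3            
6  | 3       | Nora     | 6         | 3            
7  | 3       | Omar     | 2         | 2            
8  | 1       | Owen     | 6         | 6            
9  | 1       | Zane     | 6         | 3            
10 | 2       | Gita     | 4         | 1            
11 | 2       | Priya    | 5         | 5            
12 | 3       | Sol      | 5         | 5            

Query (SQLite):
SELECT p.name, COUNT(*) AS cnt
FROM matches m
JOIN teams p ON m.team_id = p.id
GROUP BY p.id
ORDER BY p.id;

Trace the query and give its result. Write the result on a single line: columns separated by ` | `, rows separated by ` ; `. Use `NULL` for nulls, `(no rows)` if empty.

Gadget | 4 ; Lens | 3 ; Module | 5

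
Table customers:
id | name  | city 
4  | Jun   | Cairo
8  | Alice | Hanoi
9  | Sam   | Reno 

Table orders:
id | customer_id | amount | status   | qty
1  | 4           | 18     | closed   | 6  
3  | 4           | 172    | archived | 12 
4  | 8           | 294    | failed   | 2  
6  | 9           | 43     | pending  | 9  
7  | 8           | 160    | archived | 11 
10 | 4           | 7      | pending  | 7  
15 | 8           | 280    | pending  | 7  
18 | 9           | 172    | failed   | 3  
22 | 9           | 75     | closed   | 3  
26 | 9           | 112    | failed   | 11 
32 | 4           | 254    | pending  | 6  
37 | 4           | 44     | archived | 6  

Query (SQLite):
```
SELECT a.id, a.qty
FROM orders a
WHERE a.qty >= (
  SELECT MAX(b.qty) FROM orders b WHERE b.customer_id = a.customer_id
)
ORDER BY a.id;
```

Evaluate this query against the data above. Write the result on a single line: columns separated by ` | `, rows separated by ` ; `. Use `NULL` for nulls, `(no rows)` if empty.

3 | 12 ; 7 | 11 ; 26 | 11

For each orders row a, compute MAX(qty) over rows sharing a.customer_id.
Keep row a if a.qty >= that per-group MAX.
  customer_id=4: MAX(qty) = 12
  customer_id=8: MAX(qty) = 11
  customer_id=9: MAX(qty) = 11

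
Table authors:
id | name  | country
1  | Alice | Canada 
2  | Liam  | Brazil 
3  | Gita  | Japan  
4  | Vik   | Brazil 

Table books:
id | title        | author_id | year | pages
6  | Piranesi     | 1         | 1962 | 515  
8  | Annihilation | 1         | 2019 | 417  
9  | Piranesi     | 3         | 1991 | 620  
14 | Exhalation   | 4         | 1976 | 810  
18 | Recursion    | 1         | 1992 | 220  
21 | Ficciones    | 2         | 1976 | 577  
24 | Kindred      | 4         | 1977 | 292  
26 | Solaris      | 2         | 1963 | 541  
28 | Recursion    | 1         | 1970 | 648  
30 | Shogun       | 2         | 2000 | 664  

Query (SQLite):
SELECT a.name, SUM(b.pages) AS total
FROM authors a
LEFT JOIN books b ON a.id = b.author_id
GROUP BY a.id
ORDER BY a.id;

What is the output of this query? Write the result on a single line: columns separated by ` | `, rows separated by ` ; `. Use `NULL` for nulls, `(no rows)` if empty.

Alice | 1800 ; Liam | 1782 ; Gita | 620 ; Vik | 1102

LEFT JOIN keeps every authors row; unmatched ones get NULL for books columns.
Group by authors.id and compute SUM(b.pages). SUM over an all-NULL group is NULL.
  1: ids {6, 8, 18, 28} → SUM(b.pages)=1800
  2: ids {21, 26, 30} → SUM(b.pages)=1782
  3: ids {9} → SUM(b.pages)=620
  4: ids {14, 24} → SUM(b.pages)=1102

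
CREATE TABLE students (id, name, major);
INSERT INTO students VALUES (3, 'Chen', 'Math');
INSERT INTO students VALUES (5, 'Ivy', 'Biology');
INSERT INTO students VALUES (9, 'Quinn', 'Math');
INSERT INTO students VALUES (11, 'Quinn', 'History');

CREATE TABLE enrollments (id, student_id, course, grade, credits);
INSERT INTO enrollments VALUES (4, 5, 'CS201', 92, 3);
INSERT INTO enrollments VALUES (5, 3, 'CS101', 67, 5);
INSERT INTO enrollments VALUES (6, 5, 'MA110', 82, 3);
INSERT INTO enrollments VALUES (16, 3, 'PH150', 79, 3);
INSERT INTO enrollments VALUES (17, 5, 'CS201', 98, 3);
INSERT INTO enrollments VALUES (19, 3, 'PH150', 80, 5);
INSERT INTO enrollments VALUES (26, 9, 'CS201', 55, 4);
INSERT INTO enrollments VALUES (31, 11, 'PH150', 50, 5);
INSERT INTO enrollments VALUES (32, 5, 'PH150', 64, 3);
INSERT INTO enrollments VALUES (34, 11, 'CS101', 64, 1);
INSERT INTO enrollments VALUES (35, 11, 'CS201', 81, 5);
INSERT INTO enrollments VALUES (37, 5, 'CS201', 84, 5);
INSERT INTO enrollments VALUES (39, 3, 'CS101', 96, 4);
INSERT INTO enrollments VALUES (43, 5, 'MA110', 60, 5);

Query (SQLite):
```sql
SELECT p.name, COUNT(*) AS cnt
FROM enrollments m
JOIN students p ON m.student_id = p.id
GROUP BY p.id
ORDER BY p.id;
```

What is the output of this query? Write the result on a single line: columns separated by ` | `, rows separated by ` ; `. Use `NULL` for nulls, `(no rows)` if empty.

Join each enrollments row to its students via student_id.
Group joined rows by students.id; compute COUNT(*) per group.
  3: ids {5, 16, 19, 39} → COUNT(*)=4
  5: ids {4, 6, 17, 32, 37, 43} → COUNT(*)=6
  9: ids {26} → COUNT(*)=1
  11: ids {31, 34, 35} → COUNT(*)=3

Chen | 4 ; Ivy | 6 ; Quinn | 1 ; Quinn | 3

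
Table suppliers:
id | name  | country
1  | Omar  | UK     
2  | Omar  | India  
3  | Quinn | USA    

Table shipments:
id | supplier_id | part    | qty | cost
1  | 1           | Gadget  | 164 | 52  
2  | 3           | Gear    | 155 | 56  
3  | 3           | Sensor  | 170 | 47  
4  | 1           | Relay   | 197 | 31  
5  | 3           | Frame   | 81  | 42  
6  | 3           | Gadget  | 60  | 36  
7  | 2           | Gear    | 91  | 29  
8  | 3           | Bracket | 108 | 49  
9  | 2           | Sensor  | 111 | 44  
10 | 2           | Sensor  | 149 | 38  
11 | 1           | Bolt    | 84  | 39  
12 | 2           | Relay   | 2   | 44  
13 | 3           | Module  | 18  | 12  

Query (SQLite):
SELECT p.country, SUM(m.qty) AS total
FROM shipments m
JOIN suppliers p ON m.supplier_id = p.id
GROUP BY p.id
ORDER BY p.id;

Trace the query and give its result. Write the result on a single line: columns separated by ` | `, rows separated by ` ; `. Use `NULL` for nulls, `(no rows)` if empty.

UK | 445 ; India | 353 ; USA | 592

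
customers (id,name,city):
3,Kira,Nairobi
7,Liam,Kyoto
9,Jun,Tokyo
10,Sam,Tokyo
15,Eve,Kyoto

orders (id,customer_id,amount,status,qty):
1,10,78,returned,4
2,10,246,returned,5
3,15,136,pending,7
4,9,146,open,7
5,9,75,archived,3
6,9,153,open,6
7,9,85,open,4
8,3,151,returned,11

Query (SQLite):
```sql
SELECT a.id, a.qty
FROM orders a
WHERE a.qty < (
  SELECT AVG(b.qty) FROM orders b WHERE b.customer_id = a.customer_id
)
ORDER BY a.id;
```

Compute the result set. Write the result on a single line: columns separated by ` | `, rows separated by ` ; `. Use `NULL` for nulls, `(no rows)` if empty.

For each orders row a, compute AVG(qty) over rows sharing a.customer_id.
Keep row a if a.qty < that per-group AVG.
  customer_id=3: AVG(qty) = 11.0
  customer_id=9: AVG(qty) = 5.0
  customer_id=10: AVG(qty) = 4.5
  customer_id=15: AVG(qty) = 7.0

1 | 4 ; 5 | 3 ; 7 | 4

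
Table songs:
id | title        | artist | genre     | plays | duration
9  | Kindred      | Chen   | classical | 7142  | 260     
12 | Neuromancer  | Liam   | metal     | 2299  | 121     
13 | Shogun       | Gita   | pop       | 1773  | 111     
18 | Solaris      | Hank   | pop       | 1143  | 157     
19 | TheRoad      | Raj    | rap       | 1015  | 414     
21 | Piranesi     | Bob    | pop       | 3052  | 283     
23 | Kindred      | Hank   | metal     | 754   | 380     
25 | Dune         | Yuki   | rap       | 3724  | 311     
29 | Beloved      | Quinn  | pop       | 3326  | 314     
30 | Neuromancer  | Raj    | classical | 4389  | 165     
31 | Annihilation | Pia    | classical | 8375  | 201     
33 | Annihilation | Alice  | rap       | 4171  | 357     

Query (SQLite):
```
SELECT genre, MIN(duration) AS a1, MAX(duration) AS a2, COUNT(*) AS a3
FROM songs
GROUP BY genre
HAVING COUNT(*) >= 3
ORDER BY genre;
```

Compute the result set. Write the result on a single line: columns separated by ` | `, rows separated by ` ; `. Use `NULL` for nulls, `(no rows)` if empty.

Group songs by genre.
Per group compute: MIN(duration), MAX(duration), COUNT(*).
HAVING: drop groups with fewer than 3 rows.
  classical: ids {9, 30, 31} → MIN(duration)=165, MAX(duration)=260, COUNT(*)=3
  metal: ids {12, 23} → MIN(duration)=121, MAX(duration)=380, COUNT(*)=2
  pop: ids {13, 18, 21, 29} → MIN(duration)=111, MAX(duration)=314, COUNT(*)=4
  rap: ids {19, 25, 33} → MIN(duration)=311, MAX(duration)=414, COUNT(*)=3

classical | 165 | 260 | 3 ; pop | 111 | 314 | 4 ; rap | 311 | 414 | 3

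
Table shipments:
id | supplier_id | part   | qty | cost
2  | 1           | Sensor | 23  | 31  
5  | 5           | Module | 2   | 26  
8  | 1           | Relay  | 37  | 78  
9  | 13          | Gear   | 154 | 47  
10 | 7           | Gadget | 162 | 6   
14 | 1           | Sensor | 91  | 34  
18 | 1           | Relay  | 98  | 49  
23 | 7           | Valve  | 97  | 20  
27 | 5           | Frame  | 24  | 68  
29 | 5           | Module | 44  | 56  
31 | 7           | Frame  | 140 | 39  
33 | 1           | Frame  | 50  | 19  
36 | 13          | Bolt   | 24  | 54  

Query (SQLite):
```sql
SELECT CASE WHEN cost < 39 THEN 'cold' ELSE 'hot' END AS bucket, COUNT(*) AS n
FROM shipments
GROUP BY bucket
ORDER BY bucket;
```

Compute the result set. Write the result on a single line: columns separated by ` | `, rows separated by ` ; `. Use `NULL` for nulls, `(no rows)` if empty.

Bucket rows by cost < 39 → 'cold' else 'hot'; count each bucket.

cold | 6 ; hot | 7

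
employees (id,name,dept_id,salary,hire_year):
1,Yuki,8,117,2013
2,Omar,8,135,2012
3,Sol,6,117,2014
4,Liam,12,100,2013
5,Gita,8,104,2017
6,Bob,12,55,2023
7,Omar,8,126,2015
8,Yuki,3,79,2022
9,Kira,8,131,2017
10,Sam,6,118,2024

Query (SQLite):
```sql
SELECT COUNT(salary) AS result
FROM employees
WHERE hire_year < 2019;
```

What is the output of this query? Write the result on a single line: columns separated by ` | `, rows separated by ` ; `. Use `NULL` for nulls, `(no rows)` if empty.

7

Rows where hire_year < 2019 → salary values: [117, 135, 117, 100, 104, 126, 131].
COUNT(salary) counts non-NULL values → 7.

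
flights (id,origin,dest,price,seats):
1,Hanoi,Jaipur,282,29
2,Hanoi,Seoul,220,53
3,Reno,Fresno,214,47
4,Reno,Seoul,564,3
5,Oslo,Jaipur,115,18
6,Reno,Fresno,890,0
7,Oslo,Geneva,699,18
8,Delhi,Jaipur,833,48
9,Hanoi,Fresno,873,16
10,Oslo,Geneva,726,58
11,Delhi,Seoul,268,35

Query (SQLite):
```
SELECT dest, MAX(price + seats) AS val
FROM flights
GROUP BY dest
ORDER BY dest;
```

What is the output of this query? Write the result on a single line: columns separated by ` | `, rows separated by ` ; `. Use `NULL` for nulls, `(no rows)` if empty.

Fresno | 890 ; Geneva | 784 ; Jaipur | 881 ; Seoul | 567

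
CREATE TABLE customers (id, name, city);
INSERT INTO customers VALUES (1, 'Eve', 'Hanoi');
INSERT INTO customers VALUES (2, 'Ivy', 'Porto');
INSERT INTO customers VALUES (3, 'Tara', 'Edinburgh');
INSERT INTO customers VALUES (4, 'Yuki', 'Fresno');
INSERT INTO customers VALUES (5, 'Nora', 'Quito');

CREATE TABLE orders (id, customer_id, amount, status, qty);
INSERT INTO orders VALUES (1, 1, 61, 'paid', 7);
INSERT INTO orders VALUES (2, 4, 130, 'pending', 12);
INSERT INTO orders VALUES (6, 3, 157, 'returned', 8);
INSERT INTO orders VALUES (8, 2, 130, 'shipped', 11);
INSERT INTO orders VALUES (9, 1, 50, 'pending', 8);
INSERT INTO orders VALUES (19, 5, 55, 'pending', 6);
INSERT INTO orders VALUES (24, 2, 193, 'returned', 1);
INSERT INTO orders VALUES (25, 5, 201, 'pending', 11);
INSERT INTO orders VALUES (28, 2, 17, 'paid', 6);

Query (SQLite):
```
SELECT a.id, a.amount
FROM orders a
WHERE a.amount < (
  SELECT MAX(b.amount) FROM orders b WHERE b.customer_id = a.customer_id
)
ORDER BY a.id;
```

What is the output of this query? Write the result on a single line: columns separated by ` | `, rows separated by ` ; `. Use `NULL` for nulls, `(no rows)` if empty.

8 | 130 ; 9 | 50 ; 19 | 55 ; 28 | 17

For each orders row a, compute MAX(amount) over rows sharing a.customer_id.
Keep row a if a.amount < that per-group MAX.
  customer_id=1: MAX(amount) = 61
  customer_id=2: MAX(amount) = 193
  customer_id=3: MAX(amount) = 157
  customer_id=4: MAX(amount) = 130
  customer_id=5: MAX(amount) = 201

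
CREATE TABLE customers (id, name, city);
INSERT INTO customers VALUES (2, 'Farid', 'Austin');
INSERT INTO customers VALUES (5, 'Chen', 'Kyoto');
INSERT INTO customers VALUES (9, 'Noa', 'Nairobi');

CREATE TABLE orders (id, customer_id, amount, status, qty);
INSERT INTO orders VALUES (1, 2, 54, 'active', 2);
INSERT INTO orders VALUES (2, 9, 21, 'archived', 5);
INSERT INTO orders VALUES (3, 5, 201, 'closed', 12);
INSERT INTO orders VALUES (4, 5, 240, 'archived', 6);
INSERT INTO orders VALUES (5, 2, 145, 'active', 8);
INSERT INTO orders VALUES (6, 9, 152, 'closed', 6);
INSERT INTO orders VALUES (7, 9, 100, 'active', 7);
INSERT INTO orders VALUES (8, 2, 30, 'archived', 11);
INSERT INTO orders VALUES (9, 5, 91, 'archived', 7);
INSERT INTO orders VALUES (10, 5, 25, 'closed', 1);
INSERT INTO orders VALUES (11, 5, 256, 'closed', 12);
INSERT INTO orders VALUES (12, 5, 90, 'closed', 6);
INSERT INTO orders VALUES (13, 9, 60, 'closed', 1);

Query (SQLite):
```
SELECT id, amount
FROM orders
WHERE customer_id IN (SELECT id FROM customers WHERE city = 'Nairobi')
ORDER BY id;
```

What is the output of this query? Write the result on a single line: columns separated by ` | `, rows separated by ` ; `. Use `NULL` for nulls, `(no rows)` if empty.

2 | 21 ; 6 | 152 ; 7 | 100 ; 13 | 60

Inner query: customers.id where city = 'Nairobi'.
Outer: keep orders rows whose customer_id is in that set.
Inner query → {9}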